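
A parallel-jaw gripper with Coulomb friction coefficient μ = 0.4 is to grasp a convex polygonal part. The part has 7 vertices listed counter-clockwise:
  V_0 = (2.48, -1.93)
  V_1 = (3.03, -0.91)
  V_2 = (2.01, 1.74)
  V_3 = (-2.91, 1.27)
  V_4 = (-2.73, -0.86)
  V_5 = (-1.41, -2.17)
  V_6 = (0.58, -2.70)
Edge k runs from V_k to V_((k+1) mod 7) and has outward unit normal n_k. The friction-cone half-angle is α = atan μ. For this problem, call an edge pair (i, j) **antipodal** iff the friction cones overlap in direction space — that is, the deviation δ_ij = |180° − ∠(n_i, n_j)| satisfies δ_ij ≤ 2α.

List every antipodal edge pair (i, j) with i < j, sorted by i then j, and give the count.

count = 5; pairs: (0,3), (1,3), (1,4), (2,5), (2,6)

α = atan 0.4 = 21.80°;  2α = 43.60°
n_0 = (+0.8802, -0.4746)
n_1 = (+0.9333, +0.3592)
n_2 = (-0.0951, +0.9955)
n_3 = (-0.9964, -0.0842)
n_4 = (-0.7044, -0.7098)
n_5 = (-0.2574, -0.9663)
n_6 = (+0.3756, -0.9268)
  (0,1): δ = 130.61°  ·
  (0,2): δ = 56.21°  ·
  (0,3): δ = 33.16°  ✓
  (0,4): δ = 73.55°  ·
  (0,5): δ = 103.42°  ·
  (0,6): δ = 140.40°  ·
  (1,2): δ = 105.60°  ·
  (1,3): δ = 16.22°  ✓
  (1,4): δ = 24.17°  ✓
  (1,5): δ = 54.03°  ·
  (1,6): δ = 91.01°  ·
  (2,3): δ = 90.63°  ·
  (2,4): δ = 50.24°  ·
  (2,5): δ = 20.37°  ✓
  (2,6): δ = 16.60°  ✓
  (3,4): δ = 139.61°  ·
  (3,5): δ = 109.74°  ·
  (3,6): δ = 72.77°  ·
  (4,5): δ = 150.13°  ·
  (4,6): δ = 113.16°  ·
  (5,6): δ = 143.03°  ·
antipodal pairs: 5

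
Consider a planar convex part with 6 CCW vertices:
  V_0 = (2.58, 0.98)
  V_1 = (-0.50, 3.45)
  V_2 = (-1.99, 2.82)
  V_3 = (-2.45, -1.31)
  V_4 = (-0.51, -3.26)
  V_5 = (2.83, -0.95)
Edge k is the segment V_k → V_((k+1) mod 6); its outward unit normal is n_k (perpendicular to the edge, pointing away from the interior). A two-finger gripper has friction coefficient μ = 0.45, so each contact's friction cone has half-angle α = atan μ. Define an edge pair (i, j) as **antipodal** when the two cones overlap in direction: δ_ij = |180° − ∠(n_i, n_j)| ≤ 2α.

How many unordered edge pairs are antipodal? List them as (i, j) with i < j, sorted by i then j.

count = 4; pairs: (0,3), (1,4), (2,5), (3,5)

α = atan 0.45 = 24.23°;  2α = 48.46°
n_0 = (+0.6256, +0.7801)
n_1 = (-0.3894, +0.9211)
n_2 = (-0.9939, +0.1107)
n_3 = (-0.7089, -0.7053)
n_4 = (+0.5688, -0.8225)
n_5 = (+0.9917, +0.1285)
  (0,1): δ = 118.35°  ·
  (0,2): δ = 57.63°  ·
  (0,3): δ = 6.42°  ✓
  (0,4): δ = 73.40°  ·
  (0,5): δ = 136.11°  ·
  (1,2): δ = 119.27°  ·
  (1,3): δ = 68.07°  ·
  (1,4): δ = 11.75°  ✓
  (1,5): δ = 74.46°  ·
  (2,3): δ = 128.79°  ·
  (2,4): δ = 48.98°  ·
  (2,5): δ = 13.74°  ✓
  (3,4): δ = 100.18°  ·
  (3,5): δ = 37.47°  ✓
  (4,5): δ = 117.29°  ·
antipodal pairs: 4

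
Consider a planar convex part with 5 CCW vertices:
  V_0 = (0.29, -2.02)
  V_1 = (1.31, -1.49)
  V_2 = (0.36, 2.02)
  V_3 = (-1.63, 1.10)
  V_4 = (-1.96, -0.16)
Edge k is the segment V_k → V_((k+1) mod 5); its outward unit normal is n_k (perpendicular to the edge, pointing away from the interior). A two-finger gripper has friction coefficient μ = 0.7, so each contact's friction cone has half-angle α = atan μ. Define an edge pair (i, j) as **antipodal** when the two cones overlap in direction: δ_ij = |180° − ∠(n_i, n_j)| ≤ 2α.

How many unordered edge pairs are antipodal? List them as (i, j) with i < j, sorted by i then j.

count = 5; pairs: (0,2), (0,3), (1,3), (1,4), (2,4)

α = atan 0.7 = 34.99°;  2α = 69.98°
n_0 = (+0.4611, -0.8874)
n_1 = (+0.9653, +0.2613)
n_2 = (-0.4196, +0.9077)
n_3 = (-0.9674, +0.2534)
n_4 = (-0.6371, -0.7707)
  (0,1): δ = 102.31°  ·
  (0,2): δ = 2.65°  ✓
  (0,3): δ = 47.87°  ✓
  (0,4): δ = 112.96°  ·
  (1,2): δ = 80.33°  ·
  (1,3): δ = 29.82°  ✓
  (1,4): δ = 35.28°  ✓
  (2,3): δ = 129.49°  ·
  (2,4): δ = 64.39°  ✓
  (3,4): δ = 114.90°  ·
antipodal pairs: 5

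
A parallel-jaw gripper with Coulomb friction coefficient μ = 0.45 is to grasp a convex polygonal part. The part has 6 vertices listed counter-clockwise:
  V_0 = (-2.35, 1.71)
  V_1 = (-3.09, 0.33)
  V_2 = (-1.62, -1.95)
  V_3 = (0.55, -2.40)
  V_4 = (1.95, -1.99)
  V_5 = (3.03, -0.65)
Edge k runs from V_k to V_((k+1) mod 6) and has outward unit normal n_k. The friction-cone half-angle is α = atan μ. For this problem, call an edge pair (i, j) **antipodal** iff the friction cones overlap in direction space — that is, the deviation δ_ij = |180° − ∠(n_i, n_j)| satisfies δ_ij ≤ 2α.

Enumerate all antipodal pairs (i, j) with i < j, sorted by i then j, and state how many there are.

α = atan 0.45 = 24.23°;  2α = 48.46°
n_0 = (-0.8813, +0.4726)
n_1 = (-0.8405, -0.5419)
n_2 = (-0.2031, -0.9792)
n_3 = (+0.2811, -0.9597)
n_4 = (+0.7786, -0.6275)
n_5 = (+0.4017, +0.9158)
  (0,1): δ = 118.99°  ·
  (0,2): δ = 73.51°  ·
  (0,3): δ = 45.48°  ✓
  (0,4): δ = 10.67°  ✓
  (0,5): δ = 94.52°  ·
  (1,2): δ = 134.53°  ·
  (1,3): δ = 106.49°  ·
  (1,4): δ = 71.68°  ·
  (1,5): δ = 33.50°  ✓
  (2,3): δ = 151.96°  ·
  (2,4): δ = 117.15°  ·
  (2,5): δ = 11.97°  ✓
  (3,4): δ = 145.19°  ·
  (3,5): δ = 40.01°  ✓
  (4,5): δ = 74.82°  ·
antipodal pairs: 5

count = 5; pairs: (0,3), (0,4), (1,5), (2,5), (3,5)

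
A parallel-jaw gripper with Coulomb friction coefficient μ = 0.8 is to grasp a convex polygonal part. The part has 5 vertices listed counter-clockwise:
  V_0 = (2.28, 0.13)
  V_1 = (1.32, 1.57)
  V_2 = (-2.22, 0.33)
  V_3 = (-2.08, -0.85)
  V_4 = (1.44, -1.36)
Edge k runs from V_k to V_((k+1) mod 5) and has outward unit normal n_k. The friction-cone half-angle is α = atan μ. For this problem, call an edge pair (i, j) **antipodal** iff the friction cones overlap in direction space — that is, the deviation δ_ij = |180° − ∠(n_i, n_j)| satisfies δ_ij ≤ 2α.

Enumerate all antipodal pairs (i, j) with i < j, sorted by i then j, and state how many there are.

count = 5; pairs: (0,2), (0,3), (1,3), (1,4), (2,4)

α = atan 0.8 = 38.66°;  2α = 77.32°
n_0 = (+0.8321, +0.5547)
n_1 = (-0.3306, +0.9438)
n_2 = (-0.9930, -0.1178)
n_3 = (-0.1434, -0.9897)
n_4 = (+0.8711, -0.4911)
  (0,1): δ = 104.39°  ·
  (0,2): δ = 26.92°  ✓
  (0,3): δ = 48.07°  ✓
  (0,4): δ = 116.90°  ·
  (1,2): δ = 102.54°  ·
  (1,3): δ = 27.55°  ✓
  (1,4): δ = 41.28°  ✓
  (2,3): δ = 105.01°  ·
  (2,4): δ = 36.18°  ✓
  (3,4): δ = 111.17°  ·
antipodal pairs: 5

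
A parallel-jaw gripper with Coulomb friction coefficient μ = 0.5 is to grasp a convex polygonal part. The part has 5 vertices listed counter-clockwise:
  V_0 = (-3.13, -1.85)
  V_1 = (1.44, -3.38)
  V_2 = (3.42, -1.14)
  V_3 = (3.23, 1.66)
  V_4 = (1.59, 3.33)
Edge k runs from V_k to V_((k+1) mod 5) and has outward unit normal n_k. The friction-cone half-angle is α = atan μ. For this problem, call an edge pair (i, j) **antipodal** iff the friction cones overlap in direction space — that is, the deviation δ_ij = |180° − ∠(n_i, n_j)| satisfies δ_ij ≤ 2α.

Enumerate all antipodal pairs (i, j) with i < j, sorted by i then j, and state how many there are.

α = atan 0.5 = 26.57°;  2α = 53.13°
n_0 = (-0.3175, -0.9483)
n_1 = (+0.7493, -0.6623)
n_2 = (+0.9977, +0.0677)
n_3 = (+0.7135, +0.7007)
n_4 = (-0.7392, +0.6735)
  (0,1): δ = 112.96°  ·
  (0,2): δ = 67.61°  ·
  (0,3): δ = 27.01°  ✓
  (0,4): δ = 66.17°  ·
  (1,2): δ = 134.64°  ·
  (1,3): δ = 94.04°  ·
  (1,4): δ = 0.87°  ✓
  (2,3): δ = 139.40°  ·
  (2,4): δ = 46.22°  ✓
  (3,4): δ = 86.82°  ·
antipodal pairs: 3

count = 3; pairs: (0,3), (1,4), (2,4)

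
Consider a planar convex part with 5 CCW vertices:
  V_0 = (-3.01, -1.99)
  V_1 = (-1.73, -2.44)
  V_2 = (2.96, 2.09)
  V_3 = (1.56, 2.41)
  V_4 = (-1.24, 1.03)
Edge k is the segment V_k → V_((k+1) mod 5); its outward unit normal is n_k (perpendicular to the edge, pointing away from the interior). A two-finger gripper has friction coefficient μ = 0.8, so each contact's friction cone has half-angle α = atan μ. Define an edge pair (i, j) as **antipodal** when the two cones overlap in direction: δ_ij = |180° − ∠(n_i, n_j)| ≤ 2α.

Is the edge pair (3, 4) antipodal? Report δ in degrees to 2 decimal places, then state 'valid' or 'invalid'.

α = atan 0.8 = 38.66°;  2α = 77.32°
edge 3: e_3 = (-2.80, -1.38);  n_3 = (-0.4421, +0.8970)
edge 4: e_4 = (-1.77, -3.02);  n_4 = (-0.8627, +0.5056)
∠(n_3, n_4) = 33.39°
δ = |180° − 33.39°| = 146.61°
146.61° > 2α = 77.32°  →  invalid

δ = 146.61°, invalid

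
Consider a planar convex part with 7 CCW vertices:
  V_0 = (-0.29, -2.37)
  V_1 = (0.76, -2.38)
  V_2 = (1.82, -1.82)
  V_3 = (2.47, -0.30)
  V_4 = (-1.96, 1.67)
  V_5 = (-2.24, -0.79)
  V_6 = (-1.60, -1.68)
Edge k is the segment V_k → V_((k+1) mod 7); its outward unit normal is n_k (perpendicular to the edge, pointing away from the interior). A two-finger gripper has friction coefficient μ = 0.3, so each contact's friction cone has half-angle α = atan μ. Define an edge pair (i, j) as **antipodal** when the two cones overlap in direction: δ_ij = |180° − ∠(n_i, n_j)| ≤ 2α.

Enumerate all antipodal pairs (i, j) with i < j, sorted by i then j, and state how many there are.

α = atan 0.3 = 16.70°;  2α = 33.40°
n_0 = (-0.0095, -1.0000)
n_1 = (+0.4671, -0.8842)
n_2 = (+0.9195, -0.3932)
n_3 = (+0.4063, +0.9137)
n_4 = (-0.9936, +0.1131)
n_5 = (-0.8119, -0.5838)
n_6 = (-0.4660, -0.8848)
  (0,1): δ = 151.61°  ·
  (0,2): δ = 112.61°  ·
  (0,3): δ = 23.43°  ✓
  (0,4): δ = 84.05°  ·
  (0,5): δ = 126.27°  ·
  (0,6): δ = 152.77°  ·
  (1,2): δ = 141.00°  ·
  (1,3): δ = 51.82°  ·
  (1,4): δ = 55.66°  ·
  (1,5): δ = 97.87°  ·
  (1,6): δ = 124.38°  ·
  (2,3): δ = 90.82°  ·
  (2,4): δ = 16.66°  ✓
  (2,5): δ = 58.87°  ·
  (2,6): δ = 85.38°  ·
  (3,4): δ = 72.52°  ·
  (3,5): δ = 30.31°  ✓
  (3,6): δ = 3.80°  ✓
  (4,5): δ = 137.79°  ·
  (4,6): δ = 111.28°  ·
  (5,6): δ = 153.50°  ·
antipodal pairs: 4

count = 4; pairs: (0,3), (2,4), (3,5), (3,6)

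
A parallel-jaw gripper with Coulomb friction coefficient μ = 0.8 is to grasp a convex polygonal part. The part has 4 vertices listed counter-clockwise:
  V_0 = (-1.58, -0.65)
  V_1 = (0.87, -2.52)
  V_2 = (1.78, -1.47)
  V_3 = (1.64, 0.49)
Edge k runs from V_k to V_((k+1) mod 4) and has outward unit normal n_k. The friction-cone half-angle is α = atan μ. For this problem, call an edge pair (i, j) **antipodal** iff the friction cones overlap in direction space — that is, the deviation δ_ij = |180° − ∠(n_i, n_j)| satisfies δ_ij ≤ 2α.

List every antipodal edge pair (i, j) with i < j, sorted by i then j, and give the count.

α = atan 0.8 = 38.66°;  2α = 77.32°
n_0 = (-0.6067, -0.7949)
n_1 = (+0.7557, -0.6549)
n_2 = (+0.9975, +0.0712)
n_3 = (-0.3337, +0.9427)
  (0,1): δ = 93.56°  ·
  (0,2): δ = 48.56°  ✓
  (0,3): δ = 56.85°  ✓
  (1,2): δ = 135.00°  ·
  (1,3): δ = 29.59°  ✓
  (2,3): δ = 74.59°  ✓
antipodal pairs: 4

count = 4; pairs: (0,2), (0,3), (1,3), (2,3)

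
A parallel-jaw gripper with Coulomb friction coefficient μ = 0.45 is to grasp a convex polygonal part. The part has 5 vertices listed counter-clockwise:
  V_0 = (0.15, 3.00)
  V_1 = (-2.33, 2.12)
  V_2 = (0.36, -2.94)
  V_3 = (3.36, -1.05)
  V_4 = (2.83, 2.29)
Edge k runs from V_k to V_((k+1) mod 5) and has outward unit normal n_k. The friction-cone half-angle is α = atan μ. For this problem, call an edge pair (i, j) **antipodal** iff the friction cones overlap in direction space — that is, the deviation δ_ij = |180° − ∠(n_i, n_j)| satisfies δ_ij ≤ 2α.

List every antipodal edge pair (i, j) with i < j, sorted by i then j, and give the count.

count = 4; pairs: (0,2), (1,3), (1,4), (2,4)

α = atan 0.45 = 24.23°;  2α = 48.46°
n_0 = (-0.3344, +0.9424)
n_1 = (-0.8830, -0.4694)
n_2 = (+0.5330, -0.8461)
n_3 = (+0.9876, +0.1567)
n_4 = (+0.2561, +0.9667)
  (0,1): δ = 81.54°  ·
  (0,2): δ = 12.67°  ✓
  (0,3): δ = 79.48°  ·
  (0,4): δ = 145.63°  ·
  (1,2): δ = 85.79°  ·
  (1,3): δ = 18.98°  ✓
  (1,4): δ = 47.17°  ✓
  (2,3): δ = 113.19°  ·
  (2,4): δ = 47.05°  ✓
  (3,4): δ = 113.85°  ·
antipodal pairs: 4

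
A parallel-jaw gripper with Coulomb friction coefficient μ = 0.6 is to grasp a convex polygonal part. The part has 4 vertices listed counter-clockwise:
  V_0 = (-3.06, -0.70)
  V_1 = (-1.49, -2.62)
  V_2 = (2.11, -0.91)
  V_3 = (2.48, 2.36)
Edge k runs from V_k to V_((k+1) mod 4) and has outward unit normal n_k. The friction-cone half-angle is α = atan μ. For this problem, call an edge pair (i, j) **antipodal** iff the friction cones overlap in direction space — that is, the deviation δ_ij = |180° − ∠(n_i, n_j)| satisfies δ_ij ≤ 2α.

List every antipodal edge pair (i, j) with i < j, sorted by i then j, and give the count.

α = atan 0.6 = 30.96°;  2α = 61.93°
n_0 = (-0.7741, -0.6330)
n_1 = (+0.4291, -0.9033)
n_2 = (+0.9937, -0.1124)
n_3 = (-0.4835, +0.8753)
  (0,1): δ = 103.87°  ·
  (0,2): δ = 45.73°  ✓
  (0,3): δ = 79.64°  ·
  (1,2): δ = 121.86°  ·
  (1,3): δ = 3.51°  ✓
  (2,3): δ = 54.63°  ✓
antipodal pairs: 3

count = 3; pairs: (0,2), (1,3), (2,3)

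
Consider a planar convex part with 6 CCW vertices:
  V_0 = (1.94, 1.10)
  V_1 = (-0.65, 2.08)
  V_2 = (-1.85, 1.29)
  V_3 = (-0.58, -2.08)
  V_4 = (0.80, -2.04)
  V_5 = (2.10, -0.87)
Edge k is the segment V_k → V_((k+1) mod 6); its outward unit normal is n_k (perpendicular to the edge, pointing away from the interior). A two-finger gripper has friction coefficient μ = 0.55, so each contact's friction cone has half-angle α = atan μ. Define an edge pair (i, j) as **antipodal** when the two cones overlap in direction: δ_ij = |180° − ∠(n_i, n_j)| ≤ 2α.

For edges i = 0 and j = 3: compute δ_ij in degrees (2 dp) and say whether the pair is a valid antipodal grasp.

δ = 22.39°, valid

α = atan 0.55 = 28.81°;  2α = 57.62°
edge 0: e_0 = (-2.59, +0.98);  n_0 = (+0.3539, +0.9353)
edge 3: e_3 = (+1.38, +0.04);  n_3 = (+0.0290, -0.9996)
∠(n_0, n_3) = 157.61°
δ = |180° − 157.61°| = 22.39°
22.39° ≤ 2α = 57.62°  →  valid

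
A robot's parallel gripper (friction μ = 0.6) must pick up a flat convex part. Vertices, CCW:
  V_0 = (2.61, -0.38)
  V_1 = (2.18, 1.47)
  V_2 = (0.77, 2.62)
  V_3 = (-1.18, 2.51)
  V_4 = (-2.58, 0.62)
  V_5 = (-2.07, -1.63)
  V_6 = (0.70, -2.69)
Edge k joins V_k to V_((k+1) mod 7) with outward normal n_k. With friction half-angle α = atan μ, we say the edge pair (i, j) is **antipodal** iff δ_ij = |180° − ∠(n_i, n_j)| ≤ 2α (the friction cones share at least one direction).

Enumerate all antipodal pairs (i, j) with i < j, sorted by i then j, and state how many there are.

count = 9; pairs: (0,3), (0,4), (0,5), (1,4), (1,5), (2,5), (2,6), (3,6), (4,6)

α = atan 0.6 = 30.96°;  2α = 61.93°
n_0 = (+0.9740, +0.2264)
n_1 = (+0.6320, +0.7749)
n_2 = (-0.0563, +0.9984)
n_3 = (-0.8036, +0.5952)
n_4 = (-0.9753, -0.2211)
n_5 = (-0.3574, -0.9340)
n_6 = (+0.7707, -0.6372)
  (0,1): δ = 142.29°  ·
  (0,2): δ = 99.86°  ·
  (0,3): δ = 49.61°  ✓
  (0,4): δ = 0.31°  ✓
  (0,5): δ = 55.97°  ✓
  (0,6): δ = 127.33°  ·
  (1,2): δ = 137.57°  ·
  (1,3): δ = 87.33°  ·
  (1,4): δ = 38.03°  ✓
  (1,5): δ = 18.26°  ✓
  (1,6): δ = 89.62°  ·
  (2,3): δ = 129.76°  ·
  (2,4): δ = 80.46°  ·
  (2,5): δ = 24.17°  ✓
  (2,6): δ = 47.19°  ✓
  (3,4): δ = 130.70°  ·
  (3,5): δ = 74.41°  ·
  (3,6): δ = 3.06°  ✓
  (4,5): δ = 123.71°  ·
  (4,6): δ = 52.36°  ✓
  (5,6): δ = 108.64°  ·
antipodal pairs: 9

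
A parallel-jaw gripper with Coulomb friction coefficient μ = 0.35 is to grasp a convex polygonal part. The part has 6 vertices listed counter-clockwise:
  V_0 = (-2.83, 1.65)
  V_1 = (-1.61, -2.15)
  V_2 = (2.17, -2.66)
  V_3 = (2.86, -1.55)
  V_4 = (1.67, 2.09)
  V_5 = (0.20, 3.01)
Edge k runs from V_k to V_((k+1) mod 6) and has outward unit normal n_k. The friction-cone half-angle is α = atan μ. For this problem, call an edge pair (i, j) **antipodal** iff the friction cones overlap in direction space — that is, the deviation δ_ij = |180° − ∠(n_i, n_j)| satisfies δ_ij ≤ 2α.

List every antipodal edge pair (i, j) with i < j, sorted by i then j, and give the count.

count = 4; pairs: (0,3), (1,4), (1,5), (2,5)

α = atan 0.35 = 19.29°;  2α = 38.58°
n_0 = (-0.9521, -0.3057)
n_1 = (-0.1337, -0.9910)
n_2 = (+0.8493, -0.5279)
n_3 = (+0.9505, +0.3107)
n_4 = (+0.5305, +0.8477)
n_5 = (-0.4095, +0.9123)
  (0,1): δ = 115.48°  ·
  (0,2): δ = 49.67°  ·
  (0,3): δ = 0.30°  ✓
  (0,4): δ = 40.16°  ·
  (0,5): δ = 96.37°  ·
  (1,2): δ = 114.18°  ·
  (1,3): δ = 64.21°  ·
  (1,4): δ = 24.36°  ✓
  (1,5): δ = 31.86°  ✓
  (2,3): δ = 130.03°  ·
  (2,4): δ = 90.17°  ·
  (2,5): δ = 33.96°  ✓
  (3,4): δ = 140.14°  ·
  (3,5): δ = 83.93°  ·
  (4,5): δ = 123.79°  ·
antipodal pairs: 4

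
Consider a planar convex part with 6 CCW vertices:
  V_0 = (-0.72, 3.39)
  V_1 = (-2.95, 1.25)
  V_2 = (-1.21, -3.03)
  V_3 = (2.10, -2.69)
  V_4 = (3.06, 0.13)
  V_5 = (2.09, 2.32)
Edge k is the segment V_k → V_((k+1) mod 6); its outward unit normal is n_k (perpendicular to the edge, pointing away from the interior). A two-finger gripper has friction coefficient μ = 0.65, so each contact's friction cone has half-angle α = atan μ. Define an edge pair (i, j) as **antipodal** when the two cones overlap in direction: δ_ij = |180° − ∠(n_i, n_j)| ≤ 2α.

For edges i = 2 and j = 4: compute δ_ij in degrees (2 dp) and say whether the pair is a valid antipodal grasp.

α = atan 0.65 = 33.02°;  2α = 66.05°
edge 2: e_2 = (+3.31, +0.34);  n_2 = (+0.1022, -0.9948)
edge 4: e_4 = (-0.97, +2.19);  n_4 = (+0.9143, +0.4050)
∠(n_2, n_4) = 108.02°
δ = |180° − 108.02°| = 71.98°
71.98° > 2α = 66.05°  →  invalid

δ = 71.98°, invalid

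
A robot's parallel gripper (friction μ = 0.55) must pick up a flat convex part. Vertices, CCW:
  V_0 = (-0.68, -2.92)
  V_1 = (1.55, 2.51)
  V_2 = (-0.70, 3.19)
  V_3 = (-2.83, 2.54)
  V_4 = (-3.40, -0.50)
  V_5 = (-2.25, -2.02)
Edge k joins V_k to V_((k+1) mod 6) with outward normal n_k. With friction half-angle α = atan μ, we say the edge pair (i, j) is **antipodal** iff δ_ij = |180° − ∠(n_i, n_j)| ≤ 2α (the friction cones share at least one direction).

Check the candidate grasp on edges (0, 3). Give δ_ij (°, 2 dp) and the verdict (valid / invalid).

α = atan 0.55 = 28.81°;  2α = 57.62°
edge 0: e_0 = (+2.23, +5.43);  n_0 = (+0.9250, -0.3799)
edge 3: e_3 = (-0.57, -3.04);  n_3 = (-0.9829, +0.1843)
∠(n_0, n_3) = 168.29°
δ = |180° − 168.29°| = 11.71°
11.71° ≤ 2α = 57.62°  →  valid

δ = 11.71°, valid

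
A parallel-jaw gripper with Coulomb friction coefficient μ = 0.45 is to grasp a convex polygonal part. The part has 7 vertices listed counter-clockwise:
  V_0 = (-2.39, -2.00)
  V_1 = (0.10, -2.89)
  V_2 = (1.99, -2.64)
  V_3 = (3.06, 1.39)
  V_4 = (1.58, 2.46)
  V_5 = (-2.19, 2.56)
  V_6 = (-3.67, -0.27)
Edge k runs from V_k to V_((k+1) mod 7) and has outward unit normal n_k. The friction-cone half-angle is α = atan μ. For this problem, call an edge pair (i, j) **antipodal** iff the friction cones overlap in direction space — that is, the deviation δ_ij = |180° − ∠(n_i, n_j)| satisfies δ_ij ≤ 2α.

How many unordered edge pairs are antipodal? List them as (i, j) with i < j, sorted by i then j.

α = atan 0.45 = 24.23°;  2α = 48.46°
n_0 = (-0.3366, -0.9417)
n_1 = (+0.1311, -0.9914)
n_2 = (+0.9665, -0.2566)
n_3 = (+0.5859, +0.8104)
n_4 = (+0.0265, +0.9996)
n_5 = (-0.8861, +0.4634)
n_6 = (-0.8039, -0.5948)
  (0,1): δ = 152.80°  ·
  (0,2): δ = 85.20°  ·
  (0,3): δ = 16.20°  ✓
  (0,4): δ = 18.15°  ✓
  (0,5): δ = 82.06°  ·
  (0,6): δ = 146.17°  ·
  (1,2): δ = 112.40°  ·
  (1,3): δ = 43.40°  ✓
  (1,4): δ = 9.05°  ✓
  (1,5): δ = 54.86°  ·
  (1,6): δ = 118.96°  ·
  (2,3): δ = 111.00°  ·
  (2,4): δ = 76.65°  ·
  (2,5): δ = 12.74°  ✓
  (2,6): δ = 51.37°  ·
  (3,4): δ = 145.65°  ·
  (3,5): δ = 81.74°  ·
  (3,6): δ = 17.64°  ✓
  (4,5): δ = 116.09°  ·
  (4,6): δ = 51.98°  ·
  (5,6): δ = 115.89°  ·
antipodal pairs: 6

count = 6; pairs: (0,3), (0,4), (1,3), (1,4), (2,5), (3,6)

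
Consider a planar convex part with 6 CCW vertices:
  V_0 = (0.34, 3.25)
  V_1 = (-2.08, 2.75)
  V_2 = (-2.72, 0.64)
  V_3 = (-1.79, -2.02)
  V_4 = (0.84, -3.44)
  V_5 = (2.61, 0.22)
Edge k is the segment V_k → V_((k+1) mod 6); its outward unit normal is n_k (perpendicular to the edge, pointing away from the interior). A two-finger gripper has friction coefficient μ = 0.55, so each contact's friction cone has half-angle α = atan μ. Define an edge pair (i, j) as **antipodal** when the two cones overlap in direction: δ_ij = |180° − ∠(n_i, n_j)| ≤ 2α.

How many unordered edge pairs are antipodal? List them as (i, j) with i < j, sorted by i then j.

α = atan 0.55 = 28.81°;  2α = 57.62°
n_0 = (-0.2023, +0.9793)
n_1 = (-0.9569, +0.2903)
n_2 = (-0.9440, -0.3300)
n_3 = (-0.4751, -0.8799)
n_4 = (+0.9003, -0.4354)
n_5 = (+0.8003, +0.5996)
  (0,1): δ = 118.55°  ·
  (0,2): δ = 82.40°  ·
  (0,3): δ = 40.04°  ✓
  (0,4): δ = 52.52°  ✓
  (0,5): δ = 115.17°  ·
  (1,2): δ = 143.86°  ·
  (1,3): δ = 101.49°  ·
  (1,4): δ = 8.94°  ✓
  (1,5): δ = 53.71°  ✓
  (2,3): δ = 137.64°  ·
  (2,4): δ = 45.08°  ✓
  (2,5): δ = 17.57°  ✓
  (3,4): δ = 87.44°  ·
  (3,5): δ = 24.79°  ✓
  (4,5): δ = 117.35°  ·
antipodal pairs: 7

count = 7; pairs: (0,3), (0,4), (1,4), (1,5), (2,4), (2,5), (3,5)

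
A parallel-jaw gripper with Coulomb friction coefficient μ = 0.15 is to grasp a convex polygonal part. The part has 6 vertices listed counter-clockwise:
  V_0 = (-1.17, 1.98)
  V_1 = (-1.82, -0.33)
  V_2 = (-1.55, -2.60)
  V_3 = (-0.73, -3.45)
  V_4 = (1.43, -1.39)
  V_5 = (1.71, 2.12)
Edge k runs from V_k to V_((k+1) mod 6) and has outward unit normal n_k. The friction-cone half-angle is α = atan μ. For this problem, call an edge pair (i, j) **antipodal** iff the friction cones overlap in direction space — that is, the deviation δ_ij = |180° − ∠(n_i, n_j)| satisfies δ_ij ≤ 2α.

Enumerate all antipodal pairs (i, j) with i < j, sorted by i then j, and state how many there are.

count = 2; pairs: (0,4), (1,4)

α = atan 0.15 = 8.53°;  2α = 17.06°
n_0 = (-0.9626, +0.2709)
n_1 = (-0.9930, -0.1181)
n_2 = (-0.7197, -0.6943)
n_3 = (+0.6902, -0.7237)
n_4 = (+0.9968, -0.0795)
n_5 = (-0.0486, +0.9988)
  (0,1): δ = 157.50°  ·
  (0,2): δ = 120.31°  ·
  (0,3): δ = 30.64°  ·
  (0,4): δ = 11.15°  ✓
  (0,5): δ = 108.50°  ·
  (1,2): δ = 142.81°  ·
  (1,3): δ = 53.14°  ·
  (1,4): δ = 11.34°  ✓
  (1,5): δ = 86.00°  ·
  (2,3): δ = 90.33°  ·
  (2,4): δ = 48.53°  ·
  (2,5): δ = 48.81°  ·
  (3,4): δ = 138.20°  ·
  (3,5): δ = 40.86°  ·
  (4,5): δ = 82.66°  ·
antipodal pairs: 2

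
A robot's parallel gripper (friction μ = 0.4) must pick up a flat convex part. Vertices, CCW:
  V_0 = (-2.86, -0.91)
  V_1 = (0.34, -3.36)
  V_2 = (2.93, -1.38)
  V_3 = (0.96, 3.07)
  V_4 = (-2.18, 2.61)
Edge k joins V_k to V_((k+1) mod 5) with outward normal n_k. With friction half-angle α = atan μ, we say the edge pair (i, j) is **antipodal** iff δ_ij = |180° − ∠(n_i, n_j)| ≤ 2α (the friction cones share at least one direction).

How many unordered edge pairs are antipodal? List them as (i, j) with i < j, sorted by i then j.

α = atan 0.4 = 21.80°;  2α = 43.60°
n_0 = (-0.6079, -0.7940)
n_1 = (+0.6073, -0.7944)
n_2 = (+0.9144, +0.4048)
n_3 = (-0.1449, +0.9894)
n_4 = (-0.9818, +0.1897)
  (0,1): δ = 105.16°  ·
  (0,2): δ = 28.68°  ✓
  (0,3): δ = 45.77°  ·
  (0,4): δ = 116.50°  ·
  (1,2): δ = 103.52°  ·
  (1,3): δ = 29.06°  ✓
  (1,4): δ = 41.67°  ✓
  (2,3): δ = 105.54°  ·
  (2,4): δ = 34.81°  ✓
  (3,4): δ = 109.27°  ·
antipodal pairs: 4

count = 4; pairs: (0,2), (1,3), (1,4), (2,4)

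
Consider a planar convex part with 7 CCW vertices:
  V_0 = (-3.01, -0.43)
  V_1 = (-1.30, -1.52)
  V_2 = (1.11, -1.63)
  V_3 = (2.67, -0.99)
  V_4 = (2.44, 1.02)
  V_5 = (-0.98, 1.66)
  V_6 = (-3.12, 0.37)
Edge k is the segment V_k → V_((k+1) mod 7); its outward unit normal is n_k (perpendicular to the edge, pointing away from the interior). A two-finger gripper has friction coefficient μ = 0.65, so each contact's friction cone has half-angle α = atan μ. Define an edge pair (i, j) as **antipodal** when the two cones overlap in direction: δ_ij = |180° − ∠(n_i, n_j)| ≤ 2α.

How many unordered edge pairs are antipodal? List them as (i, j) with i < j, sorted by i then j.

α = atan 0.65 = 33.02°;  2α = 66.05°
n_0 = (-0.5375, -0.8433)
n_1 = (-0.0456, -0.9990)
n_2 = (+0.3796, -0.9252)
n_3 = (+0.9935, +0.1137)
n_4 = (+0.1839, +0.9829)
n_5 = (-0.5163, +0.8564)
n_6 = (-0.9907, -0.1362)
  (0,1): δ = 150.10°  ·
  (0,2): δ = 125.18°  ·
  (0,3): δ = 50.96°  ✓
  (0,4): δ = 21.92°  ✓
  (0,5): δ = 63.60°  ✓
  (0,6): δ = 130.34°  ·
  (1,2): δ = 155.08°  ·
  (1,3): δ = 80.86°  ·
  (1,4): δ = 7.99°  ✓
  (1,5): δ = 33.70°  ✓
  (1,6): δ = 100.44°  ·
  (2,3): δ = 105.78°  ·
  (2,4): δ = 32.91°  ✓
  (2,5): δ = 8.78°  ✓
  (2,6): δ = 75.52°  ·
  (3,4): δ = 107.13°  ·
  (3,5): δ = 65.45°  ✓
  (3,6): δ = 1.30°  ✓
  (4,5): δ = 138.32°  ·
  (4,6): δ = 71.57°  ·
  (5,6): δ = 113.25°  ·
antipodal pairs: 9

count = 9; pairs: (0,3), (0,4), (0,5), (1,4), (1,5), (2,4), (2,5), (3,5), (3,6)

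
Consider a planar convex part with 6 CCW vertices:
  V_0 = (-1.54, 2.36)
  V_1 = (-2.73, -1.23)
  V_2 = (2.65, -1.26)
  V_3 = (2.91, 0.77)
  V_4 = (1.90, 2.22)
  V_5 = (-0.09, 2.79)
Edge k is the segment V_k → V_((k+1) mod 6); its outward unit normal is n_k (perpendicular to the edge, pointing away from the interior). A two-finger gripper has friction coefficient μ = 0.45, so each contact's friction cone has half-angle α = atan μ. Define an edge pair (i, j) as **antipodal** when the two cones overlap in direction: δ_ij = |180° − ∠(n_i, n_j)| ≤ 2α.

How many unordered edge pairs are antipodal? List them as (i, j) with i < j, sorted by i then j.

count = 3; pairs: (0,2), (1,4), (1,5)

α = atan 0.45 = 24.23°;  2α = 48.46°
n_0 = (-0.9492, +0.3146)
n_1 = (-0.0056, -1.0000)
n_2 = (+0.9919, -0.1270)
n_3 = (+0.8206, +0.5716)
n_4 = (+0.2754, +0.9613)
n_5 = (-0.2843, +0.9587)
  (0,1): δ = 71.98°  ·
  (0,2): δ = 11.04°  ✓
  (0,3): δ = 53.20°  ·
  (0,4): δ = 92.36°  ·
  (0,5): δ = 124.86°  ·
  (1,2): δ = 96.98°  ·
  (1,3): δ = 54.82°  ·
  (1,4): δ = 15.66°  ✓
  (1,5): δ = 16.84°  ✓
  (2,3): δ = 137.84°  ·
  (2,4): δ = 98.68°  ·
  (2,5): δ = 66.18°  ·
  (3,4): δ = 140.84°  ·
  (3,5): δ = 108.34°  ·
  (4,5): δ = 147.50°  ·
antipodal pairs: 3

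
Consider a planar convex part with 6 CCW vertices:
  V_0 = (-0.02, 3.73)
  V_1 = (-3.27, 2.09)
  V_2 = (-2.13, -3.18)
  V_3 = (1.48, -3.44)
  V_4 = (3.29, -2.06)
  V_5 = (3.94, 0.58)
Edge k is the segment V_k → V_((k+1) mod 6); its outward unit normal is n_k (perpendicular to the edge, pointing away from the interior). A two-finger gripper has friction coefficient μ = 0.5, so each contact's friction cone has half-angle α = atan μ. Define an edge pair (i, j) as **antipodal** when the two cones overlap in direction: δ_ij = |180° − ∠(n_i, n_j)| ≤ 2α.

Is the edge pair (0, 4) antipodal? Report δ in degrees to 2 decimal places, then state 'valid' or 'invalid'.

δ = 49.39°, valid

α = atan 0.5 = 26.57°;  2α = 53.13°
edge 0: e_0 = (-3.25, -1.64);  n_0 = (-0.4505, +0.8928)
edge 4: e_4 = (+0.65, +2.64);  n_4 = (+0.9710, -0.2391)
∠(n_0, n_4) = 130.61°
δ = |180° − 130.61°| = 49.39°
49.39° ≤ 2α = 53.13°  →  valid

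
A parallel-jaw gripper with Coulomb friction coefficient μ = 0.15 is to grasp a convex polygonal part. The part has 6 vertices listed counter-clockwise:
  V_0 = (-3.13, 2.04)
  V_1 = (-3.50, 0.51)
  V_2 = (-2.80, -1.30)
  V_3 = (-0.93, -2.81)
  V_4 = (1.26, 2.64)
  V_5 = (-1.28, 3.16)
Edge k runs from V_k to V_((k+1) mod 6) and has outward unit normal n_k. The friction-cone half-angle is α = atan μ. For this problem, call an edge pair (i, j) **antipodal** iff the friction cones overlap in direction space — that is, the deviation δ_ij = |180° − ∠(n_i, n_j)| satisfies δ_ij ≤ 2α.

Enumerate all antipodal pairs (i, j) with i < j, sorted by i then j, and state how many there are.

α = atan 0.15 = 8.53°;  2α = 17.06°
n_0 = (-0.9720, +0.2351)
n_1 = (-0.9327, -0.3607)
n_2 = (-0.6282, -0.7780)
n_3 = (+0.9279, -0.3729)
n_4 = (+0.2006, +0.9797)
n_5 = (-0.5179, +0.8554)
  (0,1): δ = 145.26°  ·
  (0,2): δ = 115.33°  ·
  (0,3): δ = 8.30°  ✓
  (0,4): δ = 92.02°  ·
  (0,5): δ = 134.79°  ·
  (1,2): δ = 150.06°  ·
  (1,3): δ = 43.04°  ·
  (1,4): δ = 57.29°  ·
  (1,5): δ = 100.05°  ·
  (2,3): δ = 72.97°  ·
  (2,4): δ = 27.35°  ·
  (2,5): δ = 70.11°  ·
  (3,4): δ = 79.68°  ·
  (3,5): δ = 36.92°  ·
  (4,5): δ = 137.24°  ·
antipodal pairs: 1

count = 1; pairs: (0,3)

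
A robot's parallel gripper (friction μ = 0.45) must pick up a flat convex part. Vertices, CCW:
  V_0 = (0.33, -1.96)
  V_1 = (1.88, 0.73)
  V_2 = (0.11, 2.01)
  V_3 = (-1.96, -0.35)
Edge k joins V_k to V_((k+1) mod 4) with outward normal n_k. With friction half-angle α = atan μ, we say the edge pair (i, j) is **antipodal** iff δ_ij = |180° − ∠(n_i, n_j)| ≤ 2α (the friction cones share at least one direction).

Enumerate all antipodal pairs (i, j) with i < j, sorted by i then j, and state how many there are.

α = atan 0.45 = 24.23°;  2α = 48.46°
n_0 = (+0.8665, -0.4993)
n_1 = (+0.5860, +0.8103)
n_2 = (-0.7518, +0.6594)
n_3 = (-0.5751, -0.8181)
  (0,1): δ = 95.92°  ·
  (0,2): δ = 11.30°  ✓
  (0,3): δ = 84.84°  ·
  (1,2): δ = 95.38°  ·
  (1,3): δ = 0.76°  ✓
  (2,3): δ = 83.85°  ·
antipodal pairs: 2

count = 2; pairs: (0,2), (1,3)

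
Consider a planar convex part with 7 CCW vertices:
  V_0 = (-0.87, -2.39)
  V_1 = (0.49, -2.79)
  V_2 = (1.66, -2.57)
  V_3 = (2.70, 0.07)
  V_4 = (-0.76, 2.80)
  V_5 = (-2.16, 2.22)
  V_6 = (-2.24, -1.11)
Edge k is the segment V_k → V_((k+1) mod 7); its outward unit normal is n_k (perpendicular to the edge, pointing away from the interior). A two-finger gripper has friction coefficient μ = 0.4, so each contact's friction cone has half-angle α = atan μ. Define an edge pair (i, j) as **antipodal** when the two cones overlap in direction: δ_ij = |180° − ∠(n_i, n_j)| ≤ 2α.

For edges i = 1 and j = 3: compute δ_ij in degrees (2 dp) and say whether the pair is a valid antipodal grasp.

α = atan 0.4 = 21.80°;  2α = 43.60°
edge 1: e_1 = (+1.17, +0.22);  n_1 = (+0.1848, -0.9828)
edge 3: e_3 = (-3.46, +2.73);  n_3 = (+0.6194, +0.7851)
∠(n_1, n_3) = 131.08°
δ = |180° − 131.08°| = 48.92°
48.92° > 2α = 43.60°  →  invalid

δ = 48.92°, invalid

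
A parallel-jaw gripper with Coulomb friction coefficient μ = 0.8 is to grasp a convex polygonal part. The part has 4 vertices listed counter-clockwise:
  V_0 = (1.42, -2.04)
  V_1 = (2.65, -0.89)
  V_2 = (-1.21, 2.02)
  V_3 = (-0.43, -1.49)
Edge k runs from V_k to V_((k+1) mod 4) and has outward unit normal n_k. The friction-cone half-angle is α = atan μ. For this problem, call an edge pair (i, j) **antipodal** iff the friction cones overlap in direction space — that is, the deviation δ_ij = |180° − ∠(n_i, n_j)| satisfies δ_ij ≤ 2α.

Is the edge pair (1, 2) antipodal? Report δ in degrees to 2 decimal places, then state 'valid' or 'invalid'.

δ = 40.46°, valid

α = atan 0.8 = 38.66°;  2α = 77.32°
edge 1: e_1 = (-3.86, +2.91);  n_1 = (+0.6020, +0.7985)
edge 2: e_2 = (+0.78, -3.51);  n_2 = (-0.9762, -0.2169)
∠(n_1, n_2) = 139.54°
δ = |180° − 139.54°| = 40.46°
40.46° ≤ 2α = 77.32°  →  valid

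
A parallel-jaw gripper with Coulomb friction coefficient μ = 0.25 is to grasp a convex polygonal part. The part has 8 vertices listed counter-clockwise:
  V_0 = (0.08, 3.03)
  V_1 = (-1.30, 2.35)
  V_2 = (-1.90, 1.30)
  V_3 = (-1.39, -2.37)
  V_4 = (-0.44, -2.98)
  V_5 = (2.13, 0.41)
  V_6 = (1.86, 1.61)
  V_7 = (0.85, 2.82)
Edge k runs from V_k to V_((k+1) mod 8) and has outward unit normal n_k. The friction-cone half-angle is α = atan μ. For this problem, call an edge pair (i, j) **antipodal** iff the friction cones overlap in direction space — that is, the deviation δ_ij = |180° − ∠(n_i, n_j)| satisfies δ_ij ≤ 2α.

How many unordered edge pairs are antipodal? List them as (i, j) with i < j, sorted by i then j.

α = atan 0.25 = 14.04°;  2α = 28.07°
n_0 = (-0.4420, +0.8970)
n_1 = (-0.8682, +0.4961)
n_2 = (-0.9905, -0.1376)
n_3 = (-0.5403, -0.8415)
n_4 = (+0.7969, -0.6041)
n_5 = (+0.9756, +0.2195)
n_6 = (+0.7677, +0.6408)
n_7 = (+0.2631, +0.9648)
  (0,1): δ = 145.98°  ·
  (0,2): δ = 108.32°  ·
  (0,3): δ = 58.94°  ·
  (0,4): δ = 26.60°  ✓
  (0,5): δ = 76.45°  ·
  (0,6): δ = 103.62°  ·
  (0,7): δ = 138.51°  ·
  (1,2): δ = 142.34°  ·
  (1,3): δ = 92.96°  ·
  (1,4): δ = 7.42°  ✓
  (1,5): δ = 42.43°  ·
  (1,6): δ = 69.60°  ·
  (1,7): δ = 104.49°  ·
  (2,3): δ = 130.62°  ·
  (2,4): δ = 45.08°  ·
  (2,5): δ = 4.77°  ✓
  (2,6): δ = 31.94°  ·
  (2,7): δ = 66.83°  ·
  (3,4): δ = 94.46°  ·
  (3,5): δ = 44.61°  ·
  (3,6): δ = 17.44°  ✓
  (3,7): δ = 17.45°  ✓
  (4,5): δ = 130.15°  ·
  (4,6): δ = 102.98°  ·
  (4,7): δ = 68.09°  ·
  (5,6): δ = 152.83°  ·
  (5,7): δ = 117.94°  ·
  (6,7): δ = 145.11°  ·
antipodal pairs: 5

count = 5; pairs: (0,4), (1,4), (2,5), (3,6), (3,7)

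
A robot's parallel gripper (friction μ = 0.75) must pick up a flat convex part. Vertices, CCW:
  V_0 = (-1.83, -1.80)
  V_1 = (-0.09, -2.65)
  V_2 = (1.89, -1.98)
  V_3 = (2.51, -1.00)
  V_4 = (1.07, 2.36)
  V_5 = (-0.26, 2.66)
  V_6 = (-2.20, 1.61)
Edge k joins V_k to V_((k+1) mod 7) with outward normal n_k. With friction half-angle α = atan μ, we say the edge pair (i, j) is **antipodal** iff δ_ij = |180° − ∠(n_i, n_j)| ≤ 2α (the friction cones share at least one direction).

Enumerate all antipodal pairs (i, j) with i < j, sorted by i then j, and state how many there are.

α = atan 0.75 = 36.87°;  2α = 73.74°
n_0 = (-0.4389, -0.8985)
n_1 = (+0.3205, -0.9472)
n_2 = (+0.8451, -0.5346)
n_3 = (+0.9191, +0.3939)
n_4 = (+0.2200, +0.9755)
n_5 = (-0.4760, +0.8795)
n_6 = (-0.9942, -0.1079)
  (0,1): δ = 135.27°  ·
  (0,2): δ = 96.28°  ·
  (0,3): δ = 40.77°  ✓
  (0,4): δ = 13.32°  ✓
  (0,5): δ = 54.46°  ✓
  (0,6): δ = 122.23°  ·
  (1,2): δ = 141.01°  ·
  (1,3): δ = 85.50°  ·
  (1,4): δ = 31.41°  ✓
  (1,5): δ = 9.73°  ✓
  (1,6): δ = 77.50°  ·
  (2,3): δ = 124.48°  ·
  (2,4): δ = 70.39°  ✓
  (2,5): δ = 29.26°  ✓
  (2,6): δ = 38.51°  ✓
  (3,4): δ = 125.91°  ·
  (3,5): δ = 84.77°  ·
  (3,6): δ = 17.01°  ✓
  (4,5): δ = 138.86°  ·
  (4,6): δ = 71.10°  ✓
  (5,6): δ = 112.23°  ·
antipodal pairs: 10

count = 10; pairs: (0,3), (0,4), (0,5), (1,4), (1,5), (2,4), (2,5), (2,6), (3,6), (4,6)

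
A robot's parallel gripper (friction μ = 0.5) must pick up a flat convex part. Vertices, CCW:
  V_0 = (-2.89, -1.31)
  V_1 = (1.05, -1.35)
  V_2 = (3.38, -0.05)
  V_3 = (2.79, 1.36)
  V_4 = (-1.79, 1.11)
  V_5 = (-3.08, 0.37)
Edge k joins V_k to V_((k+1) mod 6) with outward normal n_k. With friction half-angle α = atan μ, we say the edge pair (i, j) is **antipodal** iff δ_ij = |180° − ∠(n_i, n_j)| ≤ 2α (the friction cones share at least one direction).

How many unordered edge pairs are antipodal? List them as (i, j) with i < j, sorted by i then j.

α = atan 0.5 = 26.57°;  2α = 53.13°
n_0 = (-0.0102, -0.9999)
n_1 = (+0.4872, -0.8733)
n_2 = (+0.9225, +0.3860)
n_3 = (-0.0545, +0.9985)
n_4 = (-0.4976, +0.8674)
n_5 = (-0.9937, -0.1124)
  (0,1): δ = 150.26°  ·
  (0,2): δ = 66.71°  ·
  (0,3): δ = 3.71°  ✓
  (0,4): δ = 30.42°  ✓
  (0,5): δ = 97.03°  ·
  (1,2): δ = 96.45°  ·
  (1,3): δ = 26.03°  ✓
  (1,4): δ = 0.68°  ✓
  (1,5): δ = 67.29°  ·
  (2,3): δ = 109.58°  ·
  (2,4): δ = 82.87°  ·
  (2,5): δ = 16.25°  ✓
  (3,4): δ = 153.28°  ·
  (3,5): δ = 86.67°  ·
  (4,5): δ = 113.39°  ·
antipodal pairs: 5

count = 5; pairs: (0,3), (0,4), (1,3), (1,4), (2,5)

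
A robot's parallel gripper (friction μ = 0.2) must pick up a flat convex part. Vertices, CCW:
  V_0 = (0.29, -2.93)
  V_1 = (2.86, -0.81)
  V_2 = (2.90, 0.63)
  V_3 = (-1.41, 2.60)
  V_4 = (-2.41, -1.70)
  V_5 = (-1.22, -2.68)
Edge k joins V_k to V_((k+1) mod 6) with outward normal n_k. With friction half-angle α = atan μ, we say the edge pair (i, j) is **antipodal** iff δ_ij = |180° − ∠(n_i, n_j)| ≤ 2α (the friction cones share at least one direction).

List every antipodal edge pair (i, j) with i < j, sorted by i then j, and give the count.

α = atan 0.2 = 11.31°;  2α = 22.62°
n_0 = (+0.6363, -0.7714)
n_1 = (+0.9996, -0.0278)
n_2 = (+0.4157, +0.9095)
n_3 = (-0.9740, +0.2265)
n_4 = (-0.6357, -0.7719)
n_5 = (-0.1633, -0.9866)
  (0,1): δ = 131.11°  ·
  (0,2): δ = 64.08°  ·
  (0,3): δ = 37.39°  ·
  (0,4): δ = 101.01°  ·
  (0,5): δ = 131.08°  ·
  (1,2): δ = 112.97°  ·
  (1,3): δ = 11.50°  ✓
  (1,4): δ = 52.12°  ·
  (1,5): δ = 82.19°  ·
  (2,3): δ = 78.53°  ·
  (2,4): δ = 14.91°  ✓
  (2,5): δ = 15.16°  ✓
  (3,4): δ = 116.38°  ·
  (3,5): δ = 86.31°  ·
  (4,5): δ = 149.93°  ·
antipodal pairs: 3

count = 3; pairs: (1,3), (2,4), (2,5)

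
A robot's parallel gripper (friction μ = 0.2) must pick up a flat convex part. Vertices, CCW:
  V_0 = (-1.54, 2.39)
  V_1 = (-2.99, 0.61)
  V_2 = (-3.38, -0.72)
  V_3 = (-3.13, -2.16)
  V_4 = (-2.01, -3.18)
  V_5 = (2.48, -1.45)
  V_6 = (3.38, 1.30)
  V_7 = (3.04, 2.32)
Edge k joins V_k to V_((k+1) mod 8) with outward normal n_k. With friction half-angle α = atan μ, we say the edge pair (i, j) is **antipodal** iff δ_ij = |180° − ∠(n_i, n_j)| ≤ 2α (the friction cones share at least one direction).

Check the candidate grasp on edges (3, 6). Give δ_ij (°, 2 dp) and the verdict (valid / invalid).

δ = 29.24°, invalid

α = atan 0.2 = 11.31°;  2α = 22.62°
edge 3: e_3 = (+1.12, -1.02);  n_3 = (-0.6733, -0.7393)
edge 6: e_6 = (-0.34, +1.02);  n_6 = (+0.9487, +0.3162)
∠(n_3, n_6) = 150.76°
δ = |180° − 150.76°| = 29.24°
29.24° > 2α = 22.62°  →  invalid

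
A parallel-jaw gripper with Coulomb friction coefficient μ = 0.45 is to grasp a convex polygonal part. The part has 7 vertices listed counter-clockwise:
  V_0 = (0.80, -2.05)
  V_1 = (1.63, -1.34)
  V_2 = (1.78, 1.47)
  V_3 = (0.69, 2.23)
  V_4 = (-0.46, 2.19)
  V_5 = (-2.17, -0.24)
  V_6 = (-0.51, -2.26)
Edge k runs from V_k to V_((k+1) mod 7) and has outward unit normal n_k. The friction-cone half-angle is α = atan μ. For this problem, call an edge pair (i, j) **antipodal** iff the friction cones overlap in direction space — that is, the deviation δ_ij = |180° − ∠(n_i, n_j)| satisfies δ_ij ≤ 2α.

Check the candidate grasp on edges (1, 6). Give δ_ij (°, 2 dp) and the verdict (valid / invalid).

δ = 102.16°, invalid

α = atan 0.45 = 24.23°;  2α = 48.46°
edge 1: e_1 = (+0.15, +2.81);  n_1 = (+0.9986, -0.0533)
edge 6: e_6 = (+1.31, +0.21);  n_6 = (+0.1583, -0.9874)
∠(n_1, n_6) = 77.84°
δ = |180° − 77.84°| = 102.16°
102.16° > 2α = 48.46°  →  invalid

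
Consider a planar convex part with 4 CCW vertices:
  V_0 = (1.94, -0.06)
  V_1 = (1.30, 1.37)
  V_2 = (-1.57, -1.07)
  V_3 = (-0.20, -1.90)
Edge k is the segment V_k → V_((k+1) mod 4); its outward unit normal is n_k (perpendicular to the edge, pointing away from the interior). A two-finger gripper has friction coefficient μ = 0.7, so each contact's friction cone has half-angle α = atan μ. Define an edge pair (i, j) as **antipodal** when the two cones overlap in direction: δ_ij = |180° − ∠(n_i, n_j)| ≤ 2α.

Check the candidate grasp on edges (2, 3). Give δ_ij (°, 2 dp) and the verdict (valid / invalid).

α = atan 0.7 = 34.99°;  2α = 69.98°
edge 2: e_2 = (+1.37, -0.83);  n_2 = (-0.5182, -0.8553)
edge 3: e_3 = (+2.14, +1.84);  n_3 = (+0.6520, -0.7583)
∠(n_2, n_3) = 71.90°
δ = |180° − 71.90°| = 108.10°
108.10° > 2α = 69.98°  →  invalid

δ = 108.10°, invalid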